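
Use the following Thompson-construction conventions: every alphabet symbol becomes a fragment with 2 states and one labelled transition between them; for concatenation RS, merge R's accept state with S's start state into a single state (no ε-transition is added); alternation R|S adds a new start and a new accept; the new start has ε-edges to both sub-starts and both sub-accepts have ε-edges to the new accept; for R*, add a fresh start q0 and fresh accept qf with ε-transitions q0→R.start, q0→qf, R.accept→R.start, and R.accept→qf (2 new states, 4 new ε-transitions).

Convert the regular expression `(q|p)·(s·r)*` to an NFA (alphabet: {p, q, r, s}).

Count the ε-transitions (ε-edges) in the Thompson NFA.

8

Bottom-up over the parse tree:
Each of the 4 symbol leaves contributes 0 ε-transitions.
  q|p — 4 ε-transitions
  s·r — 0 ε-transitions
  (s·r)* — 4 ε-transitions
  (q|p)·(s·r)* — 8 ε-transitions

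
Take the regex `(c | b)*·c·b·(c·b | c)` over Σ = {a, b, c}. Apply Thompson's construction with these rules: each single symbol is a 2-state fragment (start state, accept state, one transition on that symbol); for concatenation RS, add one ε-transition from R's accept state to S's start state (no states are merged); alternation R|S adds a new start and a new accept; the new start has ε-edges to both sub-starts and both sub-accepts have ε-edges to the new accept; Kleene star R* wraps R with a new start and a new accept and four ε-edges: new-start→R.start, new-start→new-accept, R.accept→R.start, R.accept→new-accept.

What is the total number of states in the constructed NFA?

Per subexpression:
Each of the 7 symbol leaves contributes a 2-state fragment.
  c | b → 6 states
  (c | b)* → 8 states
  c·b → 4 states
  c·b | c → 8 states
  (c | b)*·c·b·(c·b | c) → 20 states

20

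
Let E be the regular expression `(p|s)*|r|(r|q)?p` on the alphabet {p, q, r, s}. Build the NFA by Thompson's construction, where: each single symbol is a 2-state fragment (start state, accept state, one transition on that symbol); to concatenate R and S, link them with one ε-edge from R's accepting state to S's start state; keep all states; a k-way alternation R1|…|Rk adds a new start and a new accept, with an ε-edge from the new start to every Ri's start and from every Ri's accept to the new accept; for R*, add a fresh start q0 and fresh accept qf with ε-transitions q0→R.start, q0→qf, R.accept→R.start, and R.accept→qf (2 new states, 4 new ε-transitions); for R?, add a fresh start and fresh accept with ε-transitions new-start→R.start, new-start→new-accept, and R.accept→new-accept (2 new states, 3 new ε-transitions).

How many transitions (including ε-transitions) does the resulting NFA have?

Bottom-up over the parse tree:
Each of the 6 symbol leaves contributes 1 transition (1 symbol, 0 ε).
  p|s — 6 transitions (2 symbol, 4 ε)
  (p|s)* — 10 transitions (2 symbol, 8 ε)
  r|q — 6 transitions (2 symbol, 4 ε)
  (r|q)? — 9 transitions (2 symbol, 7 ε)
  (r|q)?p — 11 transitions (3 symbol, 8 ε)
  (p|s)*|r|(r|q)?p — 28 transitions (6 symbol, 22 ε)

28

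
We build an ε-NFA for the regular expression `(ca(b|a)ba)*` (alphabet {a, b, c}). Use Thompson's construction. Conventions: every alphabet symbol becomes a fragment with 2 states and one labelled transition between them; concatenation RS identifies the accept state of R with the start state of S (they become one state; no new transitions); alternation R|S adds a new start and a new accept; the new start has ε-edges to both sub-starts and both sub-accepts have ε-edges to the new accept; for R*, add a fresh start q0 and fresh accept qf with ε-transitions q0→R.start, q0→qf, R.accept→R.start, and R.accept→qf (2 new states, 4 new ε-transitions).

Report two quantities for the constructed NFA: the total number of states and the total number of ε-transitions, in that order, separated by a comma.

12, 8

Per subexpression:
Each of the 6 symbol leaves contributes 2 states and 0 ε-transitions.
  b|a = 6 states, 4 ε-transitions
  ca(b|a)ba = 10 states, 4 ε-transitions
  (ca(b|a)ba)* = 12 states, 8 ε-transitions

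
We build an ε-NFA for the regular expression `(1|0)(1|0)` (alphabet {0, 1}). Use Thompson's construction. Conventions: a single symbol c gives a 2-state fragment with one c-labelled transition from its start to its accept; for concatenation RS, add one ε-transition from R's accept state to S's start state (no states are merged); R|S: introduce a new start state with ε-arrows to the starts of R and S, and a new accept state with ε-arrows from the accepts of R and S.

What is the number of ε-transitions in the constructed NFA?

Recursing over subexpressions:
Each of the 4 symbol leaves contributes 0 ε-transitions.
  1|0 — 4 ε-transitions
  1|0 — 4 ε-transitions
  (1|0)(1|0) — 9 ε-transitions

9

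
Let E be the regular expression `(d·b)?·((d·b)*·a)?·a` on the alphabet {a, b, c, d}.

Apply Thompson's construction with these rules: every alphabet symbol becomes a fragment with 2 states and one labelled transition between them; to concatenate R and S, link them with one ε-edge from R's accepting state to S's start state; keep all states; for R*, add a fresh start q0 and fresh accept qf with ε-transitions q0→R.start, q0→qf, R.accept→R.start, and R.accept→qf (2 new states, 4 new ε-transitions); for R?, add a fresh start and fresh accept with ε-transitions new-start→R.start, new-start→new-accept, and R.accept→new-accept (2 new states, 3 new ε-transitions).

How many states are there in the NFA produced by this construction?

Per subexpression:
Each of the 6 symbol leaves contributes a 2-state fragment.
  d·b — 4 states
  (d·b)? — 6 states
  d·b — 4 states
  (d·b)* — 6 states
  (d·b)*·a — 8 states
  ((d·b)*·a)? — 10 states
  (d·b)?·((d·b)*·a)?·a — 18 states

18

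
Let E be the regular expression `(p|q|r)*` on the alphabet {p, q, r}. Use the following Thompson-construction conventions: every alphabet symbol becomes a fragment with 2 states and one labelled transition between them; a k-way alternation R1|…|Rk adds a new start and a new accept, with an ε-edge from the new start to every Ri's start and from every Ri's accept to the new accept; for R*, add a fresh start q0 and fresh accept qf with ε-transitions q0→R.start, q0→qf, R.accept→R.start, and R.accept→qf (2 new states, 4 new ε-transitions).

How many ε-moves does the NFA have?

Bottom-up over the parse tree:
Each of the 3 symbol leaves contributes 0 ε-transitions.
  p|q|r : 6 ε-transitions
  (p|q|r)* : 10 ε-transitions

10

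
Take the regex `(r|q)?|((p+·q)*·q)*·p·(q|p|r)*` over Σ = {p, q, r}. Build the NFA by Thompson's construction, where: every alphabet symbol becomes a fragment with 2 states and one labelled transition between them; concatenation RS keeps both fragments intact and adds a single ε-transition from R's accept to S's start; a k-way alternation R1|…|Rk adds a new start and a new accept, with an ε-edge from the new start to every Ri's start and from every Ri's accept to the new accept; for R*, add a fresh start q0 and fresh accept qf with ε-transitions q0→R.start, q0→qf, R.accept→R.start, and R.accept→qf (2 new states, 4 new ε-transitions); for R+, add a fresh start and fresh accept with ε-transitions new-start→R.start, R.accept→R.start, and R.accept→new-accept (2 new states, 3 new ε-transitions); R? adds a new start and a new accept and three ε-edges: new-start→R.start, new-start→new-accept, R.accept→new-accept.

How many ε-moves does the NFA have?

36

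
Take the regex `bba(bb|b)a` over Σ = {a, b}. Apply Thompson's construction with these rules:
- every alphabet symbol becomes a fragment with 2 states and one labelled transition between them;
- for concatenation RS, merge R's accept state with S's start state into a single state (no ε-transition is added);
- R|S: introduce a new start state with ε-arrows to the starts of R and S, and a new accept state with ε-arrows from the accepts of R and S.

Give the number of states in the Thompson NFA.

11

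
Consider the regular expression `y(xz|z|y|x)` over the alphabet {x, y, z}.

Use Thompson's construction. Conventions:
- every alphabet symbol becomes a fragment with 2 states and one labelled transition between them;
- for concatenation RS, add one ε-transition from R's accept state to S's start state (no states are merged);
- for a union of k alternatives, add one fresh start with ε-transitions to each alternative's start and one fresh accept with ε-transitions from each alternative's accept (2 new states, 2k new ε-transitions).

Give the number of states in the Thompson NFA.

14

By structural recursion:
Each of the 6 symbol leaves contributes a 2-state fragment.
  xz : 4 states
  xz|z|y|x : 12 states
  y(xz|z|y|x) : 14 states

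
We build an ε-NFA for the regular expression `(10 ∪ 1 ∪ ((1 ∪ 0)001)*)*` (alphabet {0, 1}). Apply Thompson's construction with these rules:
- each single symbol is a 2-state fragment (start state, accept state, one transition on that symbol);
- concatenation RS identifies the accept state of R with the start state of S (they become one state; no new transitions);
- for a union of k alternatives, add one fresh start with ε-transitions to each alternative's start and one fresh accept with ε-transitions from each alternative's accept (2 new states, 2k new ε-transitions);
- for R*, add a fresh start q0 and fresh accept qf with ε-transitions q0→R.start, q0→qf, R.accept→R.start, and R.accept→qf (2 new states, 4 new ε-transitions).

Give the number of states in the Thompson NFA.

20

Bottom-up over the parse tree:
Each of the 8 symbol leaves contributes a 2-state fragment.
  10 — 3 states
  1 ∪ 0 — 6 states
  (1 ∪ 0)001 — 9 states
  ((1 ∪ 0)001)* — 11 states
  10 ∪ 1 ∪ ((1 ∪ 0)001)* — 18 states
  (10 ∪ 1 ∪ ((1 ∪ 0)001)*)* — 20 states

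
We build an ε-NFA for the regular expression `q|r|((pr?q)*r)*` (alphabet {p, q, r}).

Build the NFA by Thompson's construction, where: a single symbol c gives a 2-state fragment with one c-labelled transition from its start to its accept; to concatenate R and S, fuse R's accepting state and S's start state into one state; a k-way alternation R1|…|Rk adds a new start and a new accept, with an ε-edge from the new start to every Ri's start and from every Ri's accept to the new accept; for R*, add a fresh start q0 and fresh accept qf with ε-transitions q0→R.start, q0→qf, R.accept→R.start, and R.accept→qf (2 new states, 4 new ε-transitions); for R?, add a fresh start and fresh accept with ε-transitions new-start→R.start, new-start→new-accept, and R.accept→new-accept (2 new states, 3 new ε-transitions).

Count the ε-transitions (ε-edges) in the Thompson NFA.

17

Building bottom-up:
Each of the 6 symbol leaves contributes 0 ε-transitions.
  r? — 3 ε-transitions
  pr?q — 3 ε-transitions
  (pr?q)* — 7 ε-transitions
  (pr?q)*r — 7 ε-transitions
  ((pr?q)*r)* — 11 ε-transitions
  q|r|((pr?q)*r)* — 17 ε-transitions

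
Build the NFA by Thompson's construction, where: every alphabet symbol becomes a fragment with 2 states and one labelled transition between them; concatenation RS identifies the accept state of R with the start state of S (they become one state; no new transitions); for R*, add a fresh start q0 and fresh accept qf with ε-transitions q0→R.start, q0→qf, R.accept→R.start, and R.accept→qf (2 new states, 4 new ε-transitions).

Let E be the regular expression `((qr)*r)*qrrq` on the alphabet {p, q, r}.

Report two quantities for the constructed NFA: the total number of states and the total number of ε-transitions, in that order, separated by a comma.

12, 8

Recursing over subexpressions:
Each of the 7 symbol leaves contributes 2 states and 0 ε-transitions.
  qr : 3 states, 0 ε-transitions
  (qr)* : 5 states, 4 ε-transitions
  (qr)*r : 6 states, 4 ε-transitions
  ((qr)*r)* : 8 states, 8 ε-transitions
  ((qr)*r)*qrrq : 12 states, 8 ε-transitions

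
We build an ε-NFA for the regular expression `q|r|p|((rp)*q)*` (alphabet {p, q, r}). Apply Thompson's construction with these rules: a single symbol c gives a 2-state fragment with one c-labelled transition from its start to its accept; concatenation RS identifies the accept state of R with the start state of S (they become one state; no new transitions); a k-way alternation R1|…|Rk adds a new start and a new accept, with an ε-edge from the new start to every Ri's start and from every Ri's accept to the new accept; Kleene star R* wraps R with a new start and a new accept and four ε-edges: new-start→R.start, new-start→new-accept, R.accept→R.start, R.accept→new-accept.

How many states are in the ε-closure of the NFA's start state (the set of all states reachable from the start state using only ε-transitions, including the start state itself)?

Compute the ε-closure size of each fragment's start state recursively; a symbol fragment's start has no outgoing ε-edge, so its closure is just itself (size 1).
  rp : |ε-closure| equals the left operand's closure size = 1 (its accept is not ε-reachable, so the closure stops there)
  (rp)* : new start has ε-edges to the inner start and to the new accept, so |ε-closure| = 2 + 1 = 3
  (rp)*q : the left operand accepts ε, so the closure extends into the next operand (the shared merged state is already counted); |ε-closure| = 3 + (1−1) = 3
  ((rp)*q)* : new start has ε-edges to the inner start and to the new accept, so |ε-closure| = 2 + 3 = 5
  q|r|p|((rp)*q)* : |ε-closure| = 1 (new start) + (1 + 1 + 1 + 5) + 1 (new accept, since some branch ε-reaches its own accept) = 10

10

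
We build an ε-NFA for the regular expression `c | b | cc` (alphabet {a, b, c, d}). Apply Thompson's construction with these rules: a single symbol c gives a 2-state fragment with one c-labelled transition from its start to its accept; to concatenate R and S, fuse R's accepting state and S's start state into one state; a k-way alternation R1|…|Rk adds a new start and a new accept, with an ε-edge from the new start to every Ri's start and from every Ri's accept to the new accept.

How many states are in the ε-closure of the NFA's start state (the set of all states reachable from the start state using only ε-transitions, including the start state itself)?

Compute the ε-closure size of each fragment's start state recursively; a symbol fragment's start has no outgoing ε-edge, so its closure is just itself (size 1).
  cc — C equals the left operand's closure size = 1 (its accept is not ε-reachable, so the closure stops there)
  c | b | cc — C = 1 + 1 + 1 + 1 = 4 (the new accept is not ε-reachable since no branch accepts ε)

4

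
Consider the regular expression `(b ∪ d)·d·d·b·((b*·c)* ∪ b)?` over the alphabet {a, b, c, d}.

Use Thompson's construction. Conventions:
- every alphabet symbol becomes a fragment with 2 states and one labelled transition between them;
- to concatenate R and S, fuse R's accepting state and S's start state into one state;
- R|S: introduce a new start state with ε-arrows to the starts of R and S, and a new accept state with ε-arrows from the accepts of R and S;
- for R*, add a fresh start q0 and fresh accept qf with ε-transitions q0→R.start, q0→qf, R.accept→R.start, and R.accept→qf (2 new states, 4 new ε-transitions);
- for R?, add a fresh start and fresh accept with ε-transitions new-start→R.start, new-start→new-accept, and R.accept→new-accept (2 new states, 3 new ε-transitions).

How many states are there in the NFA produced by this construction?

Per subexpression:
Each of the 8 symbol leaves contributes a 2-state fragment.
  b ∪ d : 6 states
  b* : 4 states
  b*·c : 5 states
  (b*·c)* : 7 states
  (b*·c)* ∪ b : 11 states
  ((b*·c)* ∪ b)? : 13 states
  (b ∪ d)·d·d·b·((b*·c)* ∪ b)? : 21 states

21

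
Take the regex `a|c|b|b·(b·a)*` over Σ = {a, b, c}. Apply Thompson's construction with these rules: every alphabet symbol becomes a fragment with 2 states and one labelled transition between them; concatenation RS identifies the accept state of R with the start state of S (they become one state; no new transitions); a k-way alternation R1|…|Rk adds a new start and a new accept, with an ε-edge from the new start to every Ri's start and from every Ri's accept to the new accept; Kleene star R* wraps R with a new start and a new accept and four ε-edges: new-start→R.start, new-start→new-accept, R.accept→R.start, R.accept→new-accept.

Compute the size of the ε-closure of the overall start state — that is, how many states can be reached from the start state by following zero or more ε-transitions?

Let C(F) = |ε-closure(F.start)| within fragment F, and note whether F accepts ε. Symbol fragments have C = 1 and do not accept ε. Then:
  b·a : |closure| equals the left operand's closure size = 1 (its accept is not ε-reachable, so the closure stops there)
  (b·a)* : the star's fresh start ε-reaches both the body's start and the fresh accept: |closure| = 2 + 1 = 3
  b·(b·a)* : same as the first factor's closure: |closure| = 1
  a|c|b|b·(b·a)* : new start ε-reaches every alternative's start; none of them accept ε, so the new accept is not reached: |closure| = 1 + 1 + 1 + 1 + 1 = 5

5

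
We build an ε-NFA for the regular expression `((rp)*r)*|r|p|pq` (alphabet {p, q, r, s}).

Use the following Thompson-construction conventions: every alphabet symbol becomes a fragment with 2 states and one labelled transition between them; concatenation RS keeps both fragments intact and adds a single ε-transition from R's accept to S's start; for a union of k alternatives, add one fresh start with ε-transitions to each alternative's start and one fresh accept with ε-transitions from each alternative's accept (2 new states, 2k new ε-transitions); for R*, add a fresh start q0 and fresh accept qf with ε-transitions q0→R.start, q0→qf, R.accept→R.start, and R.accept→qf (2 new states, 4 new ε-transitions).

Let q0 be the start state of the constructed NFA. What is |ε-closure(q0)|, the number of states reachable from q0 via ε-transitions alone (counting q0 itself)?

Let C(F) = |ε-closure(F.start)| within fragment F, and note whether F accepts ε. Symbol fragments have C = 1 and do not accept ε. Then:
  rp — C equals the left operand's closure size = 1 (its accept is not ε-reachable, so the closure stops there)
  (rp)* — C = 1 (new start) + 1 (body) + 1 (new accept) = 3
  (rp)*r — C = 3 + 1 = 4 (closure spills across the concat boundary because the left factor accepts ε)
  ((rp)*r)* — C = 1 (new start) + 4 (body) + 1 (new accept) = 6
  pq — same as the first factor's closure: C = 1
  ((rp)*r)*|r|p|pq — new start ε-reaches every alternative's start; at least one alternative accepts ε, so the union's new accept is reached too: C = 1 + 6 + 1 + 1 + 1 + 1 = 11

11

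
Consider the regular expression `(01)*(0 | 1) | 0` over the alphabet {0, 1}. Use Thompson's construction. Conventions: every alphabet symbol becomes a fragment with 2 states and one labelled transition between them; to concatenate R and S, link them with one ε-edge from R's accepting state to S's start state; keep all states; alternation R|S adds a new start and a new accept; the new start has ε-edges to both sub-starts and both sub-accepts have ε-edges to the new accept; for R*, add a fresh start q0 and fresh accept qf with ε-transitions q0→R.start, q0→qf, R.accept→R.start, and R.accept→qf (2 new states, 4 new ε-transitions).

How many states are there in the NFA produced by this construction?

Recursing over subexpressions:
Each of the 5 symbol leaves contributes a 2-state fragment.
  01 — 4 states
  (01)* — 6 states
  0 | 1 — 6 states
  (01)*(0 | 1) — 12 states
  (01)*(0 | 1) | 0 — 16 states

16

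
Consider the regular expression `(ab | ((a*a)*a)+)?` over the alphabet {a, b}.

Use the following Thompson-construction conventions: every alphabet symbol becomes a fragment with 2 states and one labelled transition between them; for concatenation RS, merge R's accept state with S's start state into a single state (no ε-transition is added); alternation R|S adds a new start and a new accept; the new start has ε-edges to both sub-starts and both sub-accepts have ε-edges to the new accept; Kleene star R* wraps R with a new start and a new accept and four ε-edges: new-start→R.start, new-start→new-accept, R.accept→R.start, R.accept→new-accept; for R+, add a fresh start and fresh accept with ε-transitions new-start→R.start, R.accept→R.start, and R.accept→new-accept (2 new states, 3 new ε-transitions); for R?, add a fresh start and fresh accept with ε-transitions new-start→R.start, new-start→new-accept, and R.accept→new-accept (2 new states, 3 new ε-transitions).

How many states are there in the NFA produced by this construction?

17

Per subexpression:
Each of the 5 symbol leaves contributes a 2-state fragment.
  ab — 3 states
  a* — 4 states
  a*a — 5 states
  (a*a)* — 7 states
  (a*a)*a — 8 states
  ((a*a)*a)+ — 10 states
  ab | ((a*a)*a)+ — 15 states
  (ab | ((a*a)*a)+)? — 17 states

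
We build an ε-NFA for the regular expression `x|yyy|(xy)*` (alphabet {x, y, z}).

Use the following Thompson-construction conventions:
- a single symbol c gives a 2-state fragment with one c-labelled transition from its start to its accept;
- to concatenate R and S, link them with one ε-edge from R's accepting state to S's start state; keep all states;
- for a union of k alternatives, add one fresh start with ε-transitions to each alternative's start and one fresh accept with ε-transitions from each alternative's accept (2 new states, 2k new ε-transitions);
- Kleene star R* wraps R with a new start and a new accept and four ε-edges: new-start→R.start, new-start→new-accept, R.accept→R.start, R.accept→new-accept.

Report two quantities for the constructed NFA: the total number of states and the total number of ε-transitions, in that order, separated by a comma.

16, 13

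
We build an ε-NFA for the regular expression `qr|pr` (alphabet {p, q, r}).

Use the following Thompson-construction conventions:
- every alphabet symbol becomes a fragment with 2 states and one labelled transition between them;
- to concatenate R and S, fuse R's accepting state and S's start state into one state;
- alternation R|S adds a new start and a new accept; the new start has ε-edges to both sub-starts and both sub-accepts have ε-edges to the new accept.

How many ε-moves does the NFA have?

Bottom-up over the parse tree:
Each of the 4 symbol leaves contributes 0 ε-transitions.
  qr : 0 ε-transitions
  pr : 0 ε-transitions
  qr|pr : 4 ε-transitions

4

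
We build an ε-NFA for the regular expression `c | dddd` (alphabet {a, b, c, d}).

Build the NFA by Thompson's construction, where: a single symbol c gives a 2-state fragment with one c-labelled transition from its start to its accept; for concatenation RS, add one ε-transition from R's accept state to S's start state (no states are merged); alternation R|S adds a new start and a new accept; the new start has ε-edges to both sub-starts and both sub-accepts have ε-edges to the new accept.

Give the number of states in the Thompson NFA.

Per subexpression:
Each of the 5 symbol leaves contributes a 2-state fragment.
  dddd = 8 states
  c | dddd = 12 states

12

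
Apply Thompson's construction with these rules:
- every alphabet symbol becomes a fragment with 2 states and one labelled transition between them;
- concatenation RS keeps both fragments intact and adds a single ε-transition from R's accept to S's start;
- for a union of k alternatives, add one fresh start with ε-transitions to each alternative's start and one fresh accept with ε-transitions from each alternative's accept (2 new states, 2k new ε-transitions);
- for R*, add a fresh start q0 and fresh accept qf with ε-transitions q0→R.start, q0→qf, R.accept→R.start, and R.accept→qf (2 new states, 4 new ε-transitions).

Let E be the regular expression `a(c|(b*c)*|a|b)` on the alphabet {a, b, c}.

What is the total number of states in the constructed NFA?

18

Bottom-up over the parse tree:
Each of the 6 symbol leaves contributes a 2-state fragment.
  b* : 4 states
  b*c : 6 states
  (b*c)* : 8 states
  c|(b*c)*|a|b : 16 states
  a(c|(b*c)*|a|b) : 18 states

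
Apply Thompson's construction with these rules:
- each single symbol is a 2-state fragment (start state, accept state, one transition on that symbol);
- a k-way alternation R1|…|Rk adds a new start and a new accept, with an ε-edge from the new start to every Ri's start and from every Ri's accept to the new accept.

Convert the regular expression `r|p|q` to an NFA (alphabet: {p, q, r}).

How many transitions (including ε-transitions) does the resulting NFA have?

9

Per subexpression:
Each of the 3 symbol leaves contributes 1 transition (1 symbol, 0 ε).
  r|p|q = 9 transitions (3 symbol, 6 ε)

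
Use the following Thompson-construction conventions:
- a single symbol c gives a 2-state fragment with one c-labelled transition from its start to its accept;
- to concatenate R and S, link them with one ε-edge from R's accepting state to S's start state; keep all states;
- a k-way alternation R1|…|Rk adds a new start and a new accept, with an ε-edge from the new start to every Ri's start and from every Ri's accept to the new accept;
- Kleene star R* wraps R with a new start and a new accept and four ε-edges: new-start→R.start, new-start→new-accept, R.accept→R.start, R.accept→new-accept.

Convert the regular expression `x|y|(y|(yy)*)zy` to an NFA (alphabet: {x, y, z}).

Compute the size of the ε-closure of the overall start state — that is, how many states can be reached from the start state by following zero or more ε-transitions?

Let C(F) = |ε-closure(F.start)| within fragment F, and note whether F accepts ε. Symbol fragments have C = 1 and do not accept ε. Then:
  yy : same as the first factor's closure: C = 1
  (yy)* : the star's fresh start ε-reaches both the body's start and the fresh accept: C = 2 + 1 = 3
  y|(yy)* : new start ε-reaches every alternative's start; at least one alternative accepts ε, so the union's new accept is reached too: C = 1 + 1 + 3 + 1 = 6
  (y|(yy)*)zy : the left operand accepts ε, so the closure extends into the next operand (via the concat ε-link); C = 6 + 1 = 7
  x|y|(y|(yy)*)zy : C = 1 + 1 + 1 + 7 = 10 (the new accept is not ε-reachable since no branch accepts ε)

10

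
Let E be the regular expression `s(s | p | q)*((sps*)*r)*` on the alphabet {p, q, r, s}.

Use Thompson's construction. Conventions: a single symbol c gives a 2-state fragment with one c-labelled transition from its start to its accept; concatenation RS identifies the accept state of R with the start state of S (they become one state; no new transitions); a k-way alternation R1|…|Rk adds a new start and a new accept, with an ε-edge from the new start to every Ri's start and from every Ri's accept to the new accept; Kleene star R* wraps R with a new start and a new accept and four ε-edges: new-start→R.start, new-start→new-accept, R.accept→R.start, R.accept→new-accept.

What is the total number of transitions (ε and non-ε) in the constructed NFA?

30

Recursing over subexpressions:
Each of the 8 symbol leaves contributes 1 transition (1 symbol, 0 ε).
  s | p | q — 9 transitions (3 symbol, 6 ε)
  (s | p | q)* — 13 transitions (3 symbol, 10 ε)
  s* — 5 transitions (1 symbol, 4 ε)
  sps* — 7 transitions (3 symbol, 4 ε)
  (sps*)* — 11 transitions (3 symbol, 8 ε)
  (sps*)*r — 12 transitions (4 symbol, 8 ε)
  ((sps*)*r)* — 16 transitions (4 symbol, 12 ε)
  s(s | p | q)*((sps*)*r)* — 30 transitions (8 symbol, 22 ε)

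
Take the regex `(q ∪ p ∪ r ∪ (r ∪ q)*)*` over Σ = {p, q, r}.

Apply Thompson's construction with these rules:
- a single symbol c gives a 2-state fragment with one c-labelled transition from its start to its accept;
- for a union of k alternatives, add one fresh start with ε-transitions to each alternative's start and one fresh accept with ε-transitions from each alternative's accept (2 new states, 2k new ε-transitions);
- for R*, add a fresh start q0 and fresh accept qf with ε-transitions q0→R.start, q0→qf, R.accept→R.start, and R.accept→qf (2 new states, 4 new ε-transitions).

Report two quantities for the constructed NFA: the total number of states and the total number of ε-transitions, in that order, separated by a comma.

18, 20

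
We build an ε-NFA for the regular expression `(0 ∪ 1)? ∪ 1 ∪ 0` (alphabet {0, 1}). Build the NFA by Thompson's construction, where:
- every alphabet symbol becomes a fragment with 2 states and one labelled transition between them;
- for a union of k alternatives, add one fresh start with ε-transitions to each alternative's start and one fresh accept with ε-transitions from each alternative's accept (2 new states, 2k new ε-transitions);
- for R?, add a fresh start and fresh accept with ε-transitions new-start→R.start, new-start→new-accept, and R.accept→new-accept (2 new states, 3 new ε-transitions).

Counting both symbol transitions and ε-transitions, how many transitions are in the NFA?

17

Building bottom-up:
Each of the 4 symbol leaves contributes 1 transition (1 symbol, 0 ε).
  0 ∪ 1 — 6 transitions (2 symbol, 4 ε)
  (0 ∪ 1)? — 9 transitions (2 symbol, 7 ε)
  (0 ∪ 1)? ∪ 1 ∪ 0 — 17 transitions (4 symbol, 13 ε)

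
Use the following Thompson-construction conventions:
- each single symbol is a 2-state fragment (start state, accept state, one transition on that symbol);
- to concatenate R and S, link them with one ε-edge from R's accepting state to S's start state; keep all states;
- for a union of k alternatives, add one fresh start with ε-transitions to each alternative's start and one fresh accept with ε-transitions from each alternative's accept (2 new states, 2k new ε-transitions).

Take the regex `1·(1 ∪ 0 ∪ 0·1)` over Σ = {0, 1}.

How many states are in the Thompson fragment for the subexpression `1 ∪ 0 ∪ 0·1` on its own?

Fragment for `1 ∪ 0 ∪ 0·1`:
Each of the 4 symbol leaves contributes a 2-state fragment.
  0·1 = 4 states
  1 ∪ 0 ∪ 0·1 = 10 states

10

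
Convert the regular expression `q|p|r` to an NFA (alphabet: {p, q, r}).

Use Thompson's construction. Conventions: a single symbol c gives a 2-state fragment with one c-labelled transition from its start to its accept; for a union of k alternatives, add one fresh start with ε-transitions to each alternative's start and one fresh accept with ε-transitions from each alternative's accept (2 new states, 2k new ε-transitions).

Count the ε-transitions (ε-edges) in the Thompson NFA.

6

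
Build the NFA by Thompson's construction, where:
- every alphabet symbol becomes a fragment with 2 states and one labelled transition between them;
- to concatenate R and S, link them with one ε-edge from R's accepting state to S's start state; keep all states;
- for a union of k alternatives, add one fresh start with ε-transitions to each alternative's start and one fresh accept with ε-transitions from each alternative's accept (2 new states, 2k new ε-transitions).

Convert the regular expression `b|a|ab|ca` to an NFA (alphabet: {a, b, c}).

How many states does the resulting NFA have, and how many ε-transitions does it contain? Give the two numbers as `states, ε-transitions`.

Recursing over subexpressions:
Each of the 6 symbol leaves contributes 2 states and 0 ε-transitions.
  ab = 4 states, 1 ε-transition
  ca = 4 states, 1 ε-transition
  b|a|ab|ca = 14 states, 10 ε-transitions

14, 10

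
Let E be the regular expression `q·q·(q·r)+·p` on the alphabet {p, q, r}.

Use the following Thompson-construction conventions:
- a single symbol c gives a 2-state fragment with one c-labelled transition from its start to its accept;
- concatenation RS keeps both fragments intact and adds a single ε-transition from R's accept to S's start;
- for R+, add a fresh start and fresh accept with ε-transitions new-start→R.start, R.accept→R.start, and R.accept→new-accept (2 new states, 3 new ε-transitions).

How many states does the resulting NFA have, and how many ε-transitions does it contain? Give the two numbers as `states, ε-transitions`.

By structural recursion:
Each of the 5 symbol leaves contributes 2 states and 0 ε-transitions.
  q·r = 4 states, 1 ε-transition
  (q·r)+ = 6 states, 4 ε-transitions
  q·q·(q·r)+·p = 12 states, 7 ε-transitions

12, 7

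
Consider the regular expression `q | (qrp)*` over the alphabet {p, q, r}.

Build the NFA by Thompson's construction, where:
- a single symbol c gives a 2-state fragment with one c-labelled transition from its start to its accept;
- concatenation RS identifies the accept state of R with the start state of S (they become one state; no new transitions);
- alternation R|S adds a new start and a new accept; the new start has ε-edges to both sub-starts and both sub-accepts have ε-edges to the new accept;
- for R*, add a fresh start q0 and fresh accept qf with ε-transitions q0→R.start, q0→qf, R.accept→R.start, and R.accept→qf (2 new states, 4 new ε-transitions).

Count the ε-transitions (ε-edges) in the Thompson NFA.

8

Per subexpression:
Each of the 4 symbol leaves contributes 0 ε-transitions.
  qrp → 0 ε-transitions
  (qrp)* → 4 ε-transitions
  q | (qrp)* → 8 ε-transitions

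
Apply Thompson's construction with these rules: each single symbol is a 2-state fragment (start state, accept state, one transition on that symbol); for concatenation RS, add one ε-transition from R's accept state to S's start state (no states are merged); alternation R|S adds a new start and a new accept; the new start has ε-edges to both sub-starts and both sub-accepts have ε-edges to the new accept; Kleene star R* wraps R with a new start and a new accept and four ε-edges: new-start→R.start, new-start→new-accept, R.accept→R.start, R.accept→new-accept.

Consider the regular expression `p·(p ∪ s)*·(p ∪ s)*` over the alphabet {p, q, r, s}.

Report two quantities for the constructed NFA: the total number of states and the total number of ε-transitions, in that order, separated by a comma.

18, 18

Bottom-up over the parse tree:
Each of the 5 symbol leaves contributes 2 states and 0 ε-transitions.
  p ∪ s — 6 states, 4 ε-transitions
  (p ∪ s)* — 8 states, 8 ε-transitions
  p ∪ s — 6 states, 4 ε-transitions
  (p ∪ s)* — 8 states, 8 ε-transitions
  p·(p ∪ s)*·(p ∪ s)* — 18 states, 18 ε-transitions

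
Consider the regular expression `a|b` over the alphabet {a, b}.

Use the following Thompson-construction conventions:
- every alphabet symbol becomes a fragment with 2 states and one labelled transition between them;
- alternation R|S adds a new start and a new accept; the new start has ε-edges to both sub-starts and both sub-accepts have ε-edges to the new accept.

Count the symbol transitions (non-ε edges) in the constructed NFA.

2

Building bottom-up:
Each of the 2 symbol leaves contributes exactly 1 symbol transition.
  a|b = 2 symbol transitions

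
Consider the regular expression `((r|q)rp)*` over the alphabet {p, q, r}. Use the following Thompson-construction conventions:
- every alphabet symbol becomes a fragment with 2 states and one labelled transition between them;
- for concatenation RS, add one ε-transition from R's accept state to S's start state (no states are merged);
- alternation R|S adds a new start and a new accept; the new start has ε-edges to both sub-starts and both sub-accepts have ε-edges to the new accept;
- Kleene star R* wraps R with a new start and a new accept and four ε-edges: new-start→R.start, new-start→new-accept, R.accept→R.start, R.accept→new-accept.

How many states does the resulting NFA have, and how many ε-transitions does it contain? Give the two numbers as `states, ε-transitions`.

12, 10

Per subexpression:
Each of the 4 symbol leaves contributes 2 states and 0 ε-transitions.
  r|q : 6 states, 4 ε-transitions
  (r|q)rp : 10 states, 6 ε-transitions
  ((r|q)rp)* : 12 states, 10 ε-transitions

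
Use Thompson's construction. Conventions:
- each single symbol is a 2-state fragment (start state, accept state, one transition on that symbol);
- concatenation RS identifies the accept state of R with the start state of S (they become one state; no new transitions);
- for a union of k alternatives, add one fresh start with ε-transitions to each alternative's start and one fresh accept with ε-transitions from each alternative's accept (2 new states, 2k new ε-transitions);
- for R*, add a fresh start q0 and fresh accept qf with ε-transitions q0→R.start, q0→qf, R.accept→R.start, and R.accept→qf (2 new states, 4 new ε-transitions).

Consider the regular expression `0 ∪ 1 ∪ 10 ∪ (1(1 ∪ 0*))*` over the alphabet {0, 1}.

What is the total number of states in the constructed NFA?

Recursing over subexpressions:
Each of the 7 symbol leaves contributes a 2-state fragment.
  10 — 3 states
  0* — 4 states
  1 ∪ 0* — 8 states
  1(1 ∪ 0*) — 9 states
  (1(1 ∪ 0*))* — 11 states
  0 ∪ 1 ∪ 10 ∪ (1(1 ∪ 0*))* — 20 states

20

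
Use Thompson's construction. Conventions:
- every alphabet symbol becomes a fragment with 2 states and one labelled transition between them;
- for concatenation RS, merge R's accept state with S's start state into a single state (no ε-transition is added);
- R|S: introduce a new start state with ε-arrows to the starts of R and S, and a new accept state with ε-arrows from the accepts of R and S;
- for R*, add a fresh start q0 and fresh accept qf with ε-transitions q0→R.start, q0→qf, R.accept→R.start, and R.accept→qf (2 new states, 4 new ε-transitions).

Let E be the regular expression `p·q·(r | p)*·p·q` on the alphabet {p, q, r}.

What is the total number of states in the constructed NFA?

12

Bottom-up over the parse tree:
Each of the 6 symbol leaves contributes a 2-state fragment.
  r | p → 6 states
  (r | p)* → 8 states
  p·q·(r | p)*·p·q → 12 states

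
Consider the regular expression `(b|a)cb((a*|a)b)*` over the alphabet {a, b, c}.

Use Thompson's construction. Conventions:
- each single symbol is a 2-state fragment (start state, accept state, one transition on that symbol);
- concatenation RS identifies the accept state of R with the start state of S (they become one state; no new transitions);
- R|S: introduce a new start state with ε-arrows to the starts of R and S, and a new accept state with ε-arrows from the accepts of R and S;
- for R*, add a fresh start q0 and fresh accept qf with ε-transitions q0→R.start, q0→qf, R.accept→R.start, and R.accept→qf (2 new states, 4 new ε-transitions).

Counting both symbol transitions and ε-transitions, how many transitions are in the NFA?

Building bottom-up:
Each of the 7 symbol leaves contributes 1 transition (1 symbol, 0 ε).
  b|a — 6 transitions (2 symbol, 4 ε)
  a* — 5 transitions (1 symbol, 4 ε)
  a*|a — 10 transitions (2 symbol, 8 ε)
  (a*|a)b — 11 transitions (3 symbol, 8 ε)
  ((a*|a)b)* — 15 transitions (3 symbol, 12 ε)
  (b|a)cb((a*|a)b)* — 23 transitions (7 symbol, 16 ε)

23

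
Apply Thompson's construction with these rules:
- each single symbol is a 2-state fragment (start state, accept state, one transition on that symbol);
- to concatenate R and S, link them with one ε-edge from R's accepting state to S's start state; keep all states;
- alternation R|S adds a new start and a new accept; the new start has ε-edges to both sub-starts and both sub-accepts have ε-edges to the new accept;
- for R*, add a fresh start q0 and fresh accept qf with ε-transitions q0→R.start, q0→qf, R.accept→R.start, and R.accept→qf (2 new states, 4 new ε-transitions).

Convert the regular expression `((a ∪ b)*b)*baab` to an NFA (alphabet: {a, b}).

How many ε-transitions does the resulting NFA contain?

17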